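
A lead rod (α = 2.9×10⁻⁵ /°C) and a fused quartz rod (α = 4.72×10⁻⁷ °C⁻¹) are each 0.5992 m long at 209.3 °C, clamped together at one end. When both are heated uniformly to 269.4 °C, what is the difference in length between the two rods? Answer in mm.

ΔT = 60.1 K
lead: ΔL = 2.9×10⁻⁵ × 0.5992 m × 60.1 = 1.0443×10⁻³ m = 1.0443 mm
fused quartz: ΔL = 4.72×10⁻⁷ × 0.5992 m × 60.1 = 1.6998×10⁻⁵ m = 0.016998 mm
difference = 1.0443 − 0.016998 = 1.027302 mm

1.03 mm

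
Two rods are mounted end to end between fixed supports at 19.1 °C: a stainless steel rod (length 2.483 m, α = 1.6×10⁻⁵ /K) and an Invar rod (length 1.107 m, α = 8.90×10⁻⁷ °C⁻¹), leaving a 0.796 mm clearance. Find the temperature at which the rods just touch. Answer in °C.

T = 38.7 °C

α₁L₁ = 3.9728×10⁻⁵ m/K, α₂L₂ = 9.8523×10⁻⁷ m/K → total 4.071323×10⁻⁵ m/K
ΔT = g/(α₁L₁+α₂L₂) = 7.96×10⁻⁴ / 4.071323×10⁻⁵ = 19.551 K
T = 19.1 + 19.551 = 38.651 °C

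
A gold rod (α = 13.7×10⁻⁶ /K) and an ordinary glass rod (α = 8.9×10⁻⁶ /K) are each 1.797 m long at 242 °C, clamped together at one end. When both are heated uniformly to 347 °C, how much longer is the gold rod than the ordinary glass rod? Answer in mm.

0.906 mm

ΔT = 105 K
gold: ΔL = 13.7×10⁻⁶ × 1.797 m × 105 = 2.5850×10⁻³ m = 2.5850 mm
ordinary glass: ΔL = 8.9×10⁻⁶ × 1.797 m × 105 = 1.6793×10⁻³ m = 1.6793 mm
difference = 2.5850 − 1.6793 = 0.9057 mm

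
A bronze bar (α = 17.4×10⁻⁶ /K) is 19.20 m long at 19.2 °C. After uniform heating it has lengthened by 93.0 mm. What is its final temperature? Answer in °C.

T = 298 °C

ΔL = αL₀ΔT ⇒ ΔT = ΔL / (αL₀)
ΔT = 93.0×10⁻³ m / (17.4×10⁻⁶ × 19.20 m) = 278.38 K
T = 19.2 + 278.38 = 297.58 °C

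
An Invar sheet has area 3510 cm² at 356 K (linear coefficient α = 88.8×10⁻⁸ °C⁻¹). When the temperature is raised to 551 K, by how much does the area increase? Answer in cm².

ΔA = 1.22 cm²

Area coefficient ≈ 2α; |ΔT| = 195 K
ΔA = 2αA₀ΔT = 2(88.8×10⁻⁸)(3510)(195) = 1.22 cm²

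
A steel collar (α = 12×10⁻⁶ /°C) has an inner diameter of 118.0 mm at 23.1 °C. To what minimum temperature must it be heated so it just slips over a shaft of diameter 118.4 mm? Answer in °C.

Required Δd = 118.4 − 118.0 = 0.4 mm
Δd = αd₀ΔT ⇒ ΔT = Δd/(αd₀) = 0.4 / (12×10⁻⁶ × 118.0) = 282.49 K
T_min = 23.1 + 282.49 = 305.59 °C

T = 306 °C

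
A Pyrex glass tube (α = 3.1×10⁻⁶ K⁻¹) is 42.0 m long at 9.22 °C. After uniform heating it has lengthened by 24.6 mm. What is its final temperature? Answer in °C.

ΔL = αL₀ΔT ⇒ ΔT = ΔL / (αL₀)
ΔT = 24.6×10⁻³ m / (3.1×10⁻⁶ × 42.0 m) = 188.94 K
T = 9.22 + 188.94 = 198.16 °C

T = 198 °C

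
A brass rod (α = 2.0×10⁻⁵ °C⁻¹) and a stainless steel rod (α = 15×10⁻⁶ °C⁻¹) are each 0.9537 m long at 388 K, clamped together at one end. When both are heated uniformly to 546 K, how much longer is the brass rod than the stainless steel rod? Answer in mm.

0.753 mm

ΔT = 158 K
brass: ΔL = 2.0×10⁻⁵ × 0.9537 m × 158 = 3.0137×10⁻³ m = 3.0137 mm
stainless steel: ΔL = 15×10⁻⁶ × 0.9537 m × 158 = 2.2603×10⁻³ m = 2.2603 mm
difference = 3.0137 − 2.2603 = 0.7534 mm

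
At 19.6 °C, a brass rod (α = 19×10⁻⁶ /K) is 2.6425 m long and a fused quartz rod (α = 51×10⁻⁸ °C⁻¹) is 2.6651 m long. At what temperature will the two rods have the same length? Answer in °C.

Equal length when α₁L₁ΔT − α₂L₂ΔT = L₂ − L₁ = 2.26×10⁻² m
α₁L₁ = 5.02075×10⁻⁵, α₂L₂ = 1.359201×10⁻⁶ → Δ(αL) = 4.8848299×10⁻⁵ m/K
ΔT = 2.26×10⁻² / 4.8848299×10⁻⁵ = 462.657 K, so T = 19.6 + 462.657 = 482.257 °C

T = 482.3 °C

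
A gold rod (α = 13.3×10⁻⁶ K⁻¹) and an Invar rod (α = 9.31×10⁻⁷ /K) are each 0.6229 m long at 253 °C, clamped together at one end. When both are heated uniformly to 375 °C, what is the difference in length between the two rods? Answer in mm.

ΔT = 122 K
gold: ΔL = 13.3×10⁻⁶ × 0.6229 m × 122 = 1.0107×10⁻³ m = 1.0107 mm
Invar: ΔL = 9.31×10⁻⁷ × 0.6229 m × 122 = 7.0750×10⁻⁵ m = 0.070750 mm
difference = 1.0107 − 0.070750 = 0.93995 mm

0.940 mm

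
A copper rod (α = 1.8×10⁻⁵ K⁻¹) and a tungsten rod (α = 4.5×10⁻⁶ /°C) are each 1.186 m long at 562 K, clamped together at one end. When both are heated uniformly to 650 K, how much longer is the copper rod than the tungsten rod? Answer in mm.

1.41 mm

ΔT = 88 K
copper: ΔL = 1.8×10⁻⁵ × 1.186 m × 88 = 1.8786×10⁻³ m = 1.8786 mm
tungsten: ΔL = 4.5×10⁻⁶ × 1.186 m × 88 = 4.6966×10⁻⁴ m = 0.46966 mm
difference = 1.8786 − 0.46966 = 1.40894 mm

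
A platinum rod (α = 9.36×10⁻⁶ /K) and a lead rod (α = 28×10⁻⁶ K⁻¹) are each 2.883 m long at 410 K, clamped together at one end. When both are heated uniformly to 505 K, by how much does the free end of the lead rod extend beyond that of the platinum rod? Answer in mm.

ΔT = 95 K
platinum: ΔL = 9.36×10⁻⁶ × 2.883 m × 95 = 2.5636×10⁻³ m = 2.5636 mm
lead: ΔL = 28×10⁻⁶ × 2.883 m × 95 = 7.6688×10⁻³ m = 7.6688 mm
difference = 7.6688 − 2.5636 = 5.1052 mm

5.11 mm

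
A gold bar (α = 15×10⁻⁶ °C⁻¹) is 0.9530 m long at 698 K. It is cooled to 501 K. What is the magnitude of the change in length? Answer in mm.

ΔL = 2.82 mm

|ΔT| = |501 − 698| = 197 K
ΔL = αL₀ΔT = (15×10⁻⁶)(0.9530)(197) = 2.82×10⁻³ m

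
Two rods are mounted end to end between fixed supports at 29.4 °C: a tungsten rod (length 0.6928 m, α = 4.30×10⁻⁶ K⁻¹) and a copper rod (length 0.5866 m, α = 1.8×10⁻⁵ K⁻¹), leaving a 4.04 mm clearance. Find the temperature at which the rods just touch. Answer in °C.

α₁L₁ = 2.97904×10⁻⁶ m/K, α₂L₂ = 1.05588×10⁻⁵ m/K → total 1.353784×10⁻⁵ m/K
ΔT = g/(α₁L₁+α₂L₂) = 4.04×10⁻³ / 1.353784×10⁻⁵ = 298.42 K
T = 29.4 + 298.42 = 327.82 °C

T = 328 °C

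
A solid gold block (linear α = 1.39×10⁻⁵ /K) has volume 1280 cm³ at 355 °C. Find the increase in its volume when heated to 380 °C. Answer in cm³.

Isotropic solid: β ≈ 3α = 4.2×10⁻⁵ /K; ΔT = 25 K
ΔV = 3αV₀ΔT = 3(1.39×10⁻⁵)(1280)(25) = 1.33 cm³

ΔV = 1.33 cm³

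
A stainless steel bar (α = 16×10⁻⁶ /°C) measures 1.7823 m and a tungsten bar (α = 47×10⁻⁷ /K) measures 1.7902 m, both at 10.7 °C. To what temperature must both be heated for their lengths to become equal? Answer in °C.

T = 403.7 °C

Equal length when α₁L₁ΔT − α₂L₂ΔT = L₂ − L₁ = 7.90×10⁻³ m
α₁L₁ = 2.85168×10⁻⁵, α₂L₂ = 8.41394×10⁻⁶ → Δ(αL) = 2.010286×10⁻⁵ m/K
ΔT = 7.90×10⁻³ / 2.010286×10⁻⁵ = 392.979 K, so T = 10.7 + 392.979 = 403.679 °C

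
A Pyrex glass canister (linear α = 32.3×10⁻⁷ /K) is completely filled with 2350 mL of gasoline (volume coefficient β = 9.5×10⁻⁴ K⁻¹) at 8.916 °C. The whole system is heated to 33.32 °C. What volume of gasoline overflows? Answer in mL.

53.9 mL

The canister also expands: β_container ≈ 3α = 9.69×10⁻⁶ /K
Net overflow = V₀(β_liq − 3α_cont)ΔT
β − 3α = 9.50×10⁻⁴ − 9.69×10⁻⁶ = 9.4031×10⁻⁴ /K; ΔT = 24.404 K
ΔV = 2350 × 9.4031×10⁻⁴ × 24.404 = 53.9 mL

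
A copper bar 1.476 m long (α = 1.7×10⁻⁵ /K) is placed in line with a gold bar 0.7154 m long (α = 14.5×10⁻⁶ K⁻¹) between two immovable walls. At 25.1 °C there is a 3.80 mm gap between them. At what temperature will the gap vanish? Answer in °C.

T = 132 °C

Gap closes when ΔL₁ + ΔL₂ = 3.80 mm = 3.80×10⁻³ m
(α₁L₁ + α₂L₂)ΔT = g
α₁L₁ + α₂L₂ = 1.7×10⁻⁵×1.476 + 14.5×10⁻⁶×0.7154 = 3.54653×10⁻⁵ m/K
ΔT = 3.80×10⁻³ / 3.54653×10⁻⁵ = 107.15 K
T = 25.1 + 107.15 = 132.25 °C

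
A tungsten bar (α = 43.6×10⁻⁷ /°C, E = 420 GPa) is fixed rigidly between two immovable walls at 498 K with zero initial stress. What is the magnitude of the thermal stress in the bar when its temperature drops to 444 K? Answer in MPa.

Fully constrained: the free strain ε = αΔT is blocked, so σ = Eε = EαΔT.
|ΔT| = 54 K
σ = 420×10⁹ × 43.6×10⁻⁷ × 54 = 9.89×10⁷ Pa

σ = 98.9 MPa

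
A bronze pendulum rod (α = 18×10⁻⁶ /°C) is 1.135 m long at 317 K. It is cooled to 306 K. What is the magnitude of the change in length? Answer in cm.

|ΔT| = |306 − 317| = 11 K
ΔL = αL₀ΔT = (18×10⁻⁶)(1.135)(11) = 2.25×10⁻⁴ m

ΔL = 0.0225 cm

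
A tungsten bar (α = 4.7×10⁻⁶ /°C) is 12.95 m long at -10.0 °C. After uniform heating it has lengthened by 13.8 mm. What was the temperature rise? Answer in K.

ΔT = 227 K

ΔL = αL₀ΔT ⇒ ΔT = ΔL / (αL₀)
ΔT = 13.8×10⁻³ m / (4.7×10⁻⁶ × 12.95 m) = 226.73 K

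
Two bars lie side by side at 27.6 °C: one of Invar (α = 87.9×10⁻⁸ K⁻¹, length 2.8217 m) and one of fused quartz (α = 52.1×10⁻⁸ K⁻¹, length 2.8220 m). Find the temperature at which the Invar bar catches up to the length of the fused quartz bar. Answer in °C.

T = 324.6 °C

L₁(1 + α₁ΔT) = L₂(1 + α₂ΔT) ⇒ ΔT = (L₂ − L₁)/(α₁L₁ − α₂L₂)
L₂ − L₁ = 2.8220 − 2.8217 = 3.00×10⁻⁴ m
α₁L₁ − α₂L₂ = 87.9×10⁻⁸×2.8217 − 52.1×10⁻⁸×2.8220 = 1.0100123×10⁻⁶ m/K
ΔT = 3.00×10⁻⁴ / 1.0100123×10⁻⁶ = 297.026 K
T = 27.6 + 297.026 = 324.626 °C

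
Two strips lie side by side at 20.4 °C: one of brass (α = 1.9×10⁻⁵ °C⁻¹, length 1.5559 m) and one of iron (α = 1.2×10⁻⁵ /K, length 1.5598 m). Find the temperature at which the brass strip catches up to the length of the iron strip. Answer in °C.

Equal length when α₁L₁ΔT − α₂L₂ΔT = L₂ − L₁ = 3.90×10⁻³ m
α₁L₁ = 2.95621×10⁻⁵, α₂L₂ = 1.87176×10⁻⁵ → Δ(αL) = 1.08445×10⁻⁵ m/K
ΔT = 3.90×10⁻³ / 1.08445×10⁻⁵ = 359.629 K, so T = 20.4 + 359.629 = 380.029 °C

T = 380.0 °C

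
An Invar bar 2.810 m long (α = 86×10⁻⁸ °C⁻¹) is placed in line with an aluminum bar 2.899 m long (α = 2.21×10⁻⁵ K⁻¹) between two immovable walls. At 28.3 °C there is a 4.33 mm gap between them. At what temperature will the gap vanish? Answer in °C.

T = 93.4 °C

Gap closes when ΔL₁ + ΔL₂ = 4.33 mm = 4.33×10⁻³ m
(α₁L₁ + α₂L₂)ΔT = g
α₁L₁ + α₂L₂ = 86×10⁻⁸×2.810 + 2.21×10⁻⁵×2.899 = 6.64845×10⁻⁵ m/K
ΔT = 4.33×10⁻³ / 6.64845×10⁻⁵ = 65.128 K
T = 28.3 + 65.128 = 93.428 °C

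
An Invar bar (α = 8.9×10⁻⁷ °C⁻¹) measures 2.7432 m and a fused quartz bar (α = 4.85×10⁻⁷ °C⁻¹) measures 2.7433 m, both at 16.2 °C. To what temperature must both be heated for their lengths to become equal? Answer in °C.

T = 106.2 °C

L₁(1 + α₁ΔT) = L₂(1 + α₂ΔT) ⇒ ΔT = (L₂ − L₁)/(α₁L₁ − α₂L₂)
L₂ − L₁ = 2.7433 − 2.7432 = 1.00×10⁻⁴ m
α₁L₁ − α₂L₂ = 8.9×10⁻⁷×2.7432 − 4.85×10⁻⁷×2.7433 = 1.1109475×10⁻⁶ m/K
ΔT = 1.00×10⁻⁴ / 1.1109475×10⁻⁶ = 90.013 K
T = 16.2 + 90.013 = 106.213 °C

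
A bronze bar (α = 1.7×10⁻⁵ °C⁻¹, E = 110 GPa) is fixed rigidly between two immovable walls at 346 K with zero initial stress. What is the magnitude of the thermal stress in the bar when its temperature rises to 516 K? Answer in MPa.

σ = 318 MPa

Fully constrained: the free strain ε = αΔT is blocked, so σ = Eε = EαΔT.
|ΔT| = 170 K
σ = 110×10⁹ × 1.7×10⁻⁵ × 170 = 3.18×10⁸ Pa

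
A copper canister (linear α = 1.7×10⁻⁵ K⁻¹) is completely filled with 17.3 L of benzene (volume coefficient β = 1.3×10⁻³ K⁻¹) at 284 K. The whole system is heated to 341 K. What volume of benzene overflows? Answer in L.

1.23 L

The canister also expands: β_container ≈ 3α = 5.1×10⁻⁵ /K
Net overflow = V₀(β_liq − 3α_cont)ΔT
β − 3α = 1.30×10⁻³ − 5.1×10⁻⁵ = 1.249×10⁻³ /K; ΔT = 57 K
ΔV = 17.3 × 1.249×10⁻³ × 57 = 1.23 L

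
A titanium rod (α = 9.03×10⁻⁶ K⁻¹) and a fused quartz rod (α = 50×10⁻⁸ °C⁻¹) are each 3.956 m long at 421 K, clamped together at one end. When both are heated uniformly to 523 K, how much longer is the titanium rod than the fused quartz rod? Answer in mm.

3.44 mm

ΔT = 102 K
titanium: ΔL = 9.03×10⁻⁶ × 3.956 m × 102 = 3.6437×10⁻³ m = 3.6437 mm
fused quartz: ΔL = 50×10⁻⁸ × 3.956 m × 102 = 2.0176×10⁻⁴ m = 0.20176 mm
difference = 3.6437 − 0.20176 = 3.44194 mm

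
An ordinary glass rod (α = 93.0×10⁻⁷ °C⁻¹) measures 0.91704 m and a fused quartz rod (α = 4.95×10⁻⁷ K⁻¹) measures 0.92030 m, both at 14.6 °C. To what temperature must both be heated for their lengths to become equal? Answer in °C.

T = 418.4 °C

Equal length when α₁L₁ΔT − α₂L₂ΔT = L₂ − L₁ = 3.26×10⁻³ m
α₁L₁ = 8.528472×10⁻⁶, α₂L₂ = 4.555485×10⁻⁷ → Δ(αL) = 8.0729235×10⁻⁶ m/K
ΔT = 3.26×10⁻³ / 8.0729235×10⁻⁶ = 403.819 K, so T = 14.6 + 403.819 = 418.419 °C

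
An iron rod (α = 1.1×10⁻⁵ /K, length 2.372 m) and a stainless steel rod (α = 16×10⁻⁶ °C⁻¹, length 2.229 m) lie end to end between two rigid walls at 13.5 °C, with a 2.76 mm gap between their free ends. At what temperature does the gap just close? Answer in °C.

Gap closes when ΔL₁ + ΔL₂ = 2.76 mm = 2.76×10⁻³ m
(α₁L₁ + α₂L₂)ΔT = g
α₁L₁ + α₂L₂ = 1.1×10⁻⁵×2.372 + 16×10⁻⁶×2.229 = 6.1756×10⁻⁵ m/K
ΔT = 2.76×10⁻³ / 6.1756×10⁻⁵ = 44.692 K
T = 13.5 + 44.692 = 58.192 °C

T = 58.2 °C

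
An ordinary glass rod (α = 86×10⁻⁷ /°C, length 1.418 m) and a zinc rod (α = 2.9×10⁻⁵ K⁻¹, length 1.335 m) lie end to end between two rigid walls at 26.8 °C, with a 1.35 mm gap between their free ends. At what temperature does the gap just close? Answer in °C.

T = 53.3 °C

Gap closes when ΔL₁ + ΔL₂ = 1.35 mm = 1.35×10⁻³ m
(α₁L₁ + α₂L₂)ΔT = g
α₁L₁ + α₂L₂ = 86×10⁻⁷×1.418 + 2.9×10⁻⁵×1.335 = 5.09098×10⁻⁵ m/K
ΔT = 1.35×10⁻³ / 5.09098×10⁻⁵ = 26.517 K
T = 26.8 + 26.517 = 53.317 °C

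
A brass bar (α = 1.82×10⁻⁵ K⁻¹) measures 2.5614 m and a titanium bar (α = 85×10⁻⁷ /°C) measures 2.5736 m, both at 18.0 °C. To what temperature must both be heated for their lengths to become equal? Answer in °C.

T = 511.1 °C

Equal length when α₁L₁ΔT − α₂L₂ΔT = L₂ − L₁ = 1.22×10⁻² m
α₁L₁ = 4.661748×10⁻⁵, α₂L₂ = 2.18756×10⁻⁵ → Δ(αL) = 2.474188×10⁻⁵ m/K
ΔT = 1.22×10⁻² / 2.474188×10⁻⁵ = 493.091 K, so T = 18.0 + 493.091 = 511.091 °C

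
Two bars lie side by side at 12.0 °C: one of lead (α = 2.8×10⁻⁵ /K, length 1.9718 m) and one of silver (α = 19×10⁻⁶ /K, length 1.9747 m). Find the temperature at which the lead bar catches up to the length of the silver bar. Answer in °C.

T = 175.9 °C

L₁(1 + α₁ΔT) = L₂(1 + α₂ΔT) ⇒ ΔT = (L₂ − L₁)/(α₁L₁ − α₂L₂)
L₂ − L₁ = 1.9747 − 1.9718 = 2.90×10⁻³ m
α₁L₁ − α₂L₂ = 2.8×10⁻⁵×1.9718 − 19×10⁻⁶×1.9747 = 1.76911×10⁻⁵ m/K
ΔT = 2.90×10⁻³ / 1.76911×10⁻⁵ = 163.924 K
T = 12.0 + 163.924 = 175.924 °C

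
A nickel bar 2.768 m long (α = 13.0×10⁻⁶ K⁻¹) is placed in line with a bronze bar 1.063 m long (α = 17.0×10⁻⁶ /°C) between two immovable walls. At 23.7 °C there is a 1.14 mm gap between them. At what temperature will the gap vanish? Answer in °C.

T = 44.8 °C

α₁L₁ = 3.5984×10⁻⁵ m/K, α₂L₂ = 1.8071×10⁻⁵ m/K → total 5.4055×10⁻⁵ m/K
ΔT = g/(α₁L₁+α₂L₂) = 1.14×10⁻³ / 5.4055×10⁻⁵ = 21.090 K
T = 23.7 + 21.090 = 44.790 °C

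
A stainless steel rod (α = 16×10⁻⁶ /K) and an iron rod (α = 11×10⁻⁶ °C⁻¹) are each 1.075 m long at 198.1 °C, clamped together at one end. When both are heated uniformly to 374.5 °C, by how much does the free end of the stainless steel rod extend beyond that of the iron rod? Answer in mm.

ΔT = 176.4 K
stainless steel: ΔL = 16×10⁻⁶ × 1.075 m × 176.4 = 3.0341×10⁻³ m = 3.0341 mm
iron: ΔL = 11×10⁻⁶ × 1.075 m × 176.4 = 2.0859×10⁻³ m = 2.0859 mm
difference = 3.0341 − 2.0859 = 0.9482 mm

0.948 mm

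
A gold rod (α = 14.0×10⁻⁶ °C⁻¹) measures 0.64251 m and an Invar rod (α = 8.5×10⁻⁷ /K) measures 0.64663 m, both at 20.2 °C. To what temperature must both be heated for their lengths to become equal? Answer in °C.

T = 508.0 °C

L₁(1 + α₁ΔT) = L₂(1 + α₂ΔT) ⇒ ΔT = (L₂ − L₁)/(α₁L₁ − α₂L₂)
L₂ − L₁ = 0.64663 − 0.64251 = 4.12×10⁻³ m
α₁L₁ − α₂L₂ = 14.0×10⁻⁶×0.64251 − 8.5×10⁻⁷×0.64663 = 8.4455045×10⁻⁶ m/K
ΔT = 4.12×10⁻³ / 8.4455045×10⁻⁶ = 487.833 K
T = 20.2 + 487.833 = 508.033 °C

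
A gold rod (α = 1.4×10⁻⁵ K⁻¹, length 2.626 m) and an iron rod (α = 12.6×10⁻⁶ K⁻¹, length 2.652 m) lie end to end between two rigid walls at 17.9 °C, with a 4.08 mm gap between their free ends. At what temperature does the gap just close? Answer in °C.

T = 76.0 °C

α₁L₁ = 3.6764×10⁻⁵ m/K, α₂L₂ = 3.34152×10⁻⁵ m/K → total 7.01792×10⁻⁵ m/K
ΔT = g/(α₁L₁+α₂L₂) = 4.08×10⁻³ / 7.01792×10⁻⁵ = 58.137 K
T = 17.9 + 58.137 = 76.037 °C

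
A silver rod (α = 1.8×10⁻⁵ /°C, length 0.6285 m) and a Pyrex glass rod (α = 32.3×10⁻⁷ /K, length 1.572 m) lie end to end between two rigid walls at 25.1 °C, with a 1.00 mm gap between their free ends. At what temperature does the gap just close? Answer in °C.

T = 86.1 °C

α₁L₁ = 1.1313×10⁻⁵ m/K, α₂L₂ = 5.07756×10⁻⁶ m/K → total 1.639056×10⁻⁵ m/K
ΔT = g/(α₁L₁+α₂L₂) = 1.00×10⁻³ / 1.639056×10⁻⁵ = 61.011 K
T = 25.1 + 61.011 = 86.111 °C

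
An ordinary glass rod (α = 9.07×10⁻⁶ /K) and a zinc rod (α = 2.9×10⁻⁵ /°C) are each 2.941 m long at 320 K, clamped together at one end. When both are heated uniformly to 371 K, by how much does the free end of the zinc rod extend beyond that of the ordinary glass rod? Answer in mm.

2.99 mm

ΔT = 51 K
ordinary glass: ΔL = 9.07×10⁻⁶ × 2.941 m × 51 = 1.3604×10⁻³ m = 1.3604 mm
zinc: ΔL = 2.9×10⁻⁵ × 2.941 m × 51 = 4.3497×10⁻³ m = 4.3497 mm
difference = 4.3497 − 1.3604 = 2.9893 mm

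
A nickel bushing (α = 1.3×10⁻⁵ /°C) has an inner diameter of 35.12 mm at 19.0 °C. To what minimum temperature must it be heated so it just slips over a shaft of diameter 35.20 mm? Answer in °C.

T = 194 °C

Required Δd = 35.20 − 35.12 = 0.08 mm
Δd = αd₀ΔT ⇒ ΔT = Δd/(αd₀) = 0.08 / (1.3×10⁻⁵ × 35.12) = 175.22 K
T_min = 19.0 + 175.22 = 194.22 °C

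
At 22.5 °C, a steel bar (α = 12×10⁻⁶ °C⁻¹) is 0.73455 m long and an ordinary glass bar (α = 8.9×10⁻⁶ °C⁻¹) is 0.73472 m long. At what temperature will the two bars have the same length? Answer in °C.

L₁(1 + α₁ΔT) = L₂(1 + α₂ΔT) ⇒ ΔT = (L₂ − L₁)/(α₁L₁ − α₂L₂)
L₂ − L₁ = 0.73472 − 0.73455 = 1.70×10⁻⁴ m
α₁L₁ − α₂L₂ = 12×10⁻⁶×0.73455 − 8.9×10⁻⁶×0.73472 = 2.275592×10⁻⁶ m/K
ΔT = 1.70×10⁻⁴ / 2.275592×10⁻⁶ = 74.7058 K
T = 22.5 + 74.7058 = 97.2058 °C

T = 97.21 °C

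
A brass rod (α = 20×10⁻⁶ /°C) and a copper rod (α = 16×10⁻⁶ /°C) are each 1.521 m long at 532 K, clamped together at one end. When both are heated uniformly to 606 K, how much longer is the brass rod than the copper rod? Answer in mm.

ΔT = 74 K
brass: ΔL = 20×10⁻⁶ × 1.521 m × 74 = 2.2511×10⁻³ m = 2.2511 mm
copper: ΔL = 16×10⁻⁶ × 1.521 m × 74 = 1.8009×10⁻³ m = 1.8009 mm
difference = 2.2511 − 1.8009 = 0.4502 mm

0.450 mm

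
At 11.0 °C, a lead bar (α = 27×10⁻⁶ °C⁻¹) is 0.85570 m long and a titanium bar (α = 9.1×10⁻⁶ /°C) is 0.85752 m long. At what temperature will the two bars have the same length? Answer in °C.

T = 130.0 °C

L₁(1 + α₁ΔT) = L₂(1 + α₂ΔT) ⇒ ΔT = (L₂ − L₁)/(α₁L₁ − α₂L₂)
L₂ − L₁ = 0.85752 − 0.85570 = 1.82×10⁻³ m
α₁L₁ − α₂L₂ = 27×10⁻⁶×0.85570 − 9.1×10⁻⁶×0.85752 = 1.5300468×10⁻⁵ m/K
ΔT = 1.82×10⁻³ / 1.5300468×10⁻⁵ = 118.951 K
T = 11.0 + 118.951 = 129.951 °C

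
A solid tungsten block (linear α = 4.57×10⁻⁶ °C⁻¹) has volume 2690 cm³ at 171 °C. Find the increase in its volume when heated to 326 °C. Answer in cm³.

Isotropic solid: β ≈ 3α = 1.4×10⁻⁵ /K; ΔT = 155 K
ΔV = 3αV₀ΔT = 3(4.57×10⁻⁶)(2690)(155) = 5.72 cm³

ΔV = 5.72 cm³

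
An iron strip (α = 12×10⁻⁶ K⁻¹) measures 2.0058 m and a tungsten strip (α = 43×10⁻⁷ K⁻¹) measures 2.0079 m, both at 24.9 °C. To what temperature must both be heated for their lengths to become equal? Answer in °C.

Equal length when α₁L₁ΔT − α₂L₂ΔT = L₂ − L₁ = 2.10×10⁻³ m
α₁L₁ = 2.40696×10⁻⁵, α₂L₂ = 8.63397×10⁻⁶ → Δ(αL) = 1.543563×10⁻⁵ m/K
ΔT = 2.10×10⁻³ / 1.543563×10⁻⁵ = 136.049 K, so T = 24.9 + 136.049 = 160.949 °C

T = 160.9 °C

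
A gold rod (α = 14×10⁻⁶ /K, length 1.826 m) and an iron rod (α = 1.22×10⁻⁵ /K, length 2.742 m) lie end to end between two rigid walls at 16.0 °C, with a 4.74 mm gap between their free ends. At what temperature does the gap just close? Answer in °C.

Gap closes when ΔL₁ + ΔL₂ = 4.74 mm = 4.74×10⁻³ m
(α₁L₁ + α₂L₂)ΔT = g
α₁L₁ + α₂L₂ = 14×10⁻⁶×1.826 + 1.22×10⁻⁵×2.742 = 5.90164×10⁻⁵ m/K
ΔT = 4.74×10⁻³ / 5.90164×10⁻⁵ = 80.317 K
T = 16.0 + 80.317 = 96.317 °C

T = 96.3 °C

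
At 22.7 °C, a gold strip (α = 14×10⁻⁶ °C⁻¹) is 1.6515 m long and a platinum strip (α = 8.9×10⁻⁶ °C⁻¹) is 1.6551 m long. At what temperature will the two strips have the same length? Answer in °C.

T = 451.8 °C

Equal length when α₁L₁ΔT − α₂L₂ΔT = L₂ − L₁ = 3.60×10⁻³ m
α₁L₁ = 2.3121×10⁻⁵, α₂L₂ = 1.473039×10⁻⁵ → Δ(αL) = 8.39061×10⁻⁶ m/K
ΔT = 3.60×10⁻³ / 8.39061×10⁻⁶ = 429.051 K, so T = 22.7 + 429.051 = 451.751 °C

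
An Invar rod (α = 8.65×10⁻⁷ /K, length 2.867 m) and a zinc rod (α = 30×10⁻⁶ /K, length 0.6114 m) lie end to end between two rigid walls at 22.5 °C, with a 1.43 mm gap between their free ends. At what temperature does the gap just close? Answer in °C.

T = 91.2 °C

Gap closes when ΔL₁ + ΔL₂ = 1.43 mm = 1.43×10⁻³ m
(α₁L₁ + α₂L₂)ΔT = g
α₁L₁ + α₂L₂ = 8.65×10⁻⁷×2.867 + 30×10⁻⁶×0.6114 = 2.0821955×10⁻⁵ m/K
ΔT = 1.43×10⁻³ / 2.0821955×10⁻⁵ = 68.678 K
T = 22.5 + 68.678 = 91.178 °C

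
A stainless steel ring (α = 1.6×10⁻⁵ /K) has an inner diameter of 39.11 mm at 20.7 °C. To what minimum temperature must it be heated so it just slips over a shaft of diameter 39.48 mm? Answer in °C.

T = 612 °C

Required Δd = 39.48 − 39.11 = 0.37 mm
Δd = αd₀ΔT ⇒ ΔT = Δd/(αd₀) = 0.37 / (1.6×10⁻⁵ × 39.11) = 591.28 K
T_min = 20.7 + 591.28 = 611.98 °C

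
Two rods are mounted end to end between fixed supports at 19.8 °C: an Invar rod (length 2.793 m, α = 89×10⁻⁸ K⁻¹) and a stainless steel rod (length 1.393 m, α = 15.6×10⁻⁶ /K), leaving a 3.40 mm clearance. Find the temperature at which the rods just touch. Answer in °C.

α₁L₁ = 2.48577×10⁻⁶ m/K, α₂L₂ = 2.17308×10⁻⁵ m/K → total 2.421657×10⁻⁵ m/K
ΔT = g/(α₁L₁+α₂L₂) = 3.40×10⁻³ / 2.421657×10⁻⁵ = 140.40 K
T = 19.8 + 140.40 = 160.20 °C

T = 160 °C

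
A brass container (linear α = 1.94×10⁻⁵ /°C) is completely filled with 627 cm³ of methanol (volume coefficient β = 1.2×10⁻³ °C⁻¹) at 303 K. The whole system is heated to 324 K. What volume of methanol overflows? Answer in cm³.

The container also expands: β_container ≈ 3α = 5.82×10⁻⁵ /K
Net overflow = V₀(β_liq − 3α_cont)ΔT
β − 3α = 1.20×10⁻³ − 5.82×10⁻⁵ = 1.1418×10⁻³ /K; ΔT = 21 K
ΔV = 627 × 1.1418×10⁻³ × 21 = 15.0 cm³

15.0 cm³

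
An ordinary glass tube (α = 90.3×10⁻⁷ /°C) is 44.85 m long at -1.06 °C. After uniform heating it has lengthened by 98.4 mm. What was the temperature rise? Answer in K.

ΔT = 243 K

ΔL = αL₀ΔT ⇒ ΔT = ΔL / (αL₀)
ΔT = 98.4×10⁻³ m / (90.3×10⁻⁷ × 44.85 m) = 242.97 K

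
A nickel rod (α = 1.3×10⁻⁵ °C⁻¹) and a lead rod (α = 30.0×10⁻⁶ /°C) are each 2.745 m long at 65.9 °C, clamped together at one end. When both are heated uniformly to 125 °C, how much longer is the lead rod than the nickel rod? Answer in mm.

ΔT = 59.1 K
nickel: ΔL = 1.3×10⁻⁵ × 2.745 m × 59.1 = 2.1090×10⁻³ m = 2.1090 mm
lead: ΔL = 30.0×10⁻⁶ × 2.745 m × 59.1 = 4.8669×10⁻³ m = 4.8669 mm
difference = 4.8669 − 2.1090 = 2.7579 mm

2.76 mm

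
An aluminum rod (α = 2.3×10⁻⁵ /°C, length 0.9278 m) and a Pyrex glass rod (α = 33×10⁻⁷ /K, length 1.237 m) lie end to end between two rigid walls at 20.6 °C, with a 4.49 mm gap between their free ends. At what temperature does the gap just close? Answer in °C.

Gap closes when ΔL₁ + ΔL₂ = 4.49 mm = 4.49×10⁻³ m
(α₁L₁ + α₂L₂)ΔT = g
α₁L₁ + α₂L₂ = 2.3×10⁻⁵×0.9278 + 33×10⁻⁷×1.237 = 2.54215×10⁻⁵ m/K
ΔT = 4.49×10⁻³ / 2.54215×10⁻⁵ = 176.62 K
T = 20.6 + 176.62 = 197.22 °C

T = 197 °C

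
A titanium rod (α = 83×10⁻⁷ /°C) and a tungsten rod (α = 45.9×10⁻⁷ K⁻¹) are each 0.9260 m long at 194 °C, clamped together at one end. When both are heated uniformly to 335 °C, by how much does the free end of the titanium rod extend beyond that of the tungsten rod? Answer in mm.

ΔT = 141 K
titanium: ΔL = 83×10⁻⁷ × 0.9260 m × 141 = 1.0837×10⁻³ m = 1.0837 mm
tungsten: ΔL = 45.9×10⁻⁷ × 0.9260 m × 141 = 5.9930×10⁻⁴ m = 0.59930 mm
difference = 1.0837 − 0.59930 = 0.4844 mm

0.484 mm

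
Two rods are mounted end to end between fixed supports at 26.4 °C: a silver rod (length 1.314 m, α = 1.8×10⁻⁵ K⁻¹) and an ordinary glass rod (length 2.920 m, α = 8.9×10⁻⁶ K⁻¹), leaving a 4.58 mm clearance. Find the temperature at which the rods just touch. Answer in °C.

α₁L₁ = 2.3652×10⁻⁵ m/K, α₂L₂ = 2.5988×10⁻⁵ m/K → total 4.964×10⁻⁵ m/K
ΔT = g/(α₁L₁+α₂L₂) = 4.58×10⁻³ / 4.964×10⁻⁵ = 92.26 K
T = 26.4 + 92.26 = 118.66 °C

T = 119 °C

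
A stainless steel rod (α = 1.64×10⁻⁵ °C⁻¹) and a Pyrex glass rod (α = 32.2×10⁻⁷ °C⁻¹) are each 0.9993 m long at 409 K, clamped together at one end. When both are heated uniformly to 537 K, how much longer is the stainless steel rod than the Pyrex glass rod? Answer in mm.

ΔT = 128 K
stainless steel: ΔL = 1.64×10⁻⁵ × 0.9993 m × 128 = 2.0977×10⁻³ m = 2.0977 mm
Pyrex glass: ΔL = 32.2×10⁻⁷ × 0.9993 m × 128 = 4.1187×10⁻⁴ m = 0.41187 mm
difference = 2.0977 − 0.41187 = 1.68583 mm

1.69 mm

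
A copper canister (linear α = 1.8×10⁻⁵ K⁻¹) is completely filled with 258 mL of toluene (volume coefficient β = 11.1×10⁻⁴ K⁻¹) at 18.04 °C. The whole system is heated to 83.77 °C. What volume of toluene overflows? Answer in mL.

The canister also expands: β_container ≈ 3α = 5.4×10⁻⁵ /K
Net overflow = V₀(β_liq − 3α_cont)ΔT
β − 3α = 1.11×10⁻³ − 5.4×10⁻⁵ = 1.056×10⁻³ /K; ΔT = 65.73 K
ΔV = 258 × 1.056×10⁻³ × 65.73 = 17.9 mL

17.9 mL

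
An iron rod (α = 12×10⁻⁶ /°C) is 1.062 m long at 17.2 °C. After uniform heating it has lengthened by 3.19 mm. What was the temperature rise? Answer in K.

ΔL = αL₀ΔT ⇒ ΔT = ΔL / (αL₀)
ΔT = 3.19×10⁻³ m / (12×10⁻⁶ × 1.062 m) = 250.31 K

ΔT = 250 K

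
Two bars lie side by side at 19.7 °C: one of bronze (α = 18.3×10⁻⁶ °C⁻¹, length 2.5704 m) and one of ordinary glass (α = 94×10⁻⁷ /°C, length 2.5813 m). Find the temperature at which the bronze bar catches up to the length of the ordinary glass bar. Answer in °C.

T = 498.3 °C

L₁(1 + α₁ΔT) = L₂(1 + α₂ΔT) ⇒ ΔT = (L₂ − L₁)/(α₁L₁ − α₂L₂)
L₂ − L₁ = 2.5813 − 2.5704 = 1.09×10⁻² m
α₁L₁ − α₂L₂ = 18.3×10⁻⁶×2.5704 − 94×10⁻⁷×2.5813 = 2.27741×10⁻⁵ m/K
ΔT = 1.09×10⁻² / 2.27741×10⁻⁵ = 478.614 K
T = 19.7 + 478.614 = 498.314 °C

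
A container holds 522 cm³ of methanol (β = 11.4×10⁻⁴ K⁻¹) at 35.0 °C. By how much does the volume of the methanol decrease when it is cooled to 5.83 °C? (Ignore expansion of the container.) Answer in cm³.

ΔV = 17.4 cm³

|ΔT| = |5.83 − 35.0| = 29.17 K
ΔV = βV₀ΔT = (11.4×10⁻⁴)(522)(29.17) = 17.4 cm³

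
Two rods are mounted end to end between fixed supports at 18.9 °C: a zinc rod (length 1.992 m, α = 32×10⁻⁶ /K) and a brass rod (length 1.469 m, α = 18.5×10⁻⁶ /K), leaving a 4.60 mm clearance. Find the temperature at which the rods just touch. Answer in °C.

T = 69.5 °C

Gap closes when ΔL₁ + ΔL₂ = 4.60 mm = 4.60×10⁻³ m
(α₁L₁ + α₂L₂)ΔT = g
α₁L₁ + α₂L₂ = 32×10⁻⁶×1.992 + 18.5×10⁻⁶×1.469 = 9.09205×10⁻⁵ m/K
ΔT = 4.60×10⁻³ / 9.09205×10⁻⁵ = 50.594 K
T = 18.9 + 50.594 = 69.494 °C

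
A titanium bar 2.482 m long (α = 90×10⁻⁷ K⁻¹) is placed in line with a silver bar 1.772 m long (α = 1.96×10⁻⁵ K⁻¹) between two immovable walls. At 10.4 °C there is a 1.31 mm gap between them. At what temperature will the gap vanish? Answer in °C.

T = 33.4 °C

α₁L₁ = 2.2338×10⁻⁵ m/K, α₂L₂ = 3.47312×10⁻⁵ m/K → total 5.70692×10⁻⁵ m/K
ΔT = g/(α₁L₁+α₂L₂) = 1.31×10⁻³ / 5.70692×10⁻⁵ = 22.955 K
T = 10.4 + 22.955 = 33.355 °C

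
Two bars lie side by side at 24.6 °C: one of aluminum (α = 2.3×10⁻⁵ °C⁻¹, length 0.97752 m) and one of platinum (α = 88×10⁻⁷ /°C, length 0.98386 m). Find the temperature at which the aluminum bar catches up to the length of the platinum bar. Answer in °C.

Equal length when α₁L₁ΔT − α₂L₂ΔT = L₂ − L₁ = 6.34×10⁻³ m
α₁L₁ = 2.248296×10⁻⁵, α₂L₂ = 8.657968×10⁻⁶ → Δ(αL) = 1.3824992×10⁻⁵ m/K
ΔT = 6.34×10⁻³ / 1.3824992×10⁻⁵ = 458.590 K, so T = 24.6 + 458.590 = 483.190 °C

T = 483.2 °C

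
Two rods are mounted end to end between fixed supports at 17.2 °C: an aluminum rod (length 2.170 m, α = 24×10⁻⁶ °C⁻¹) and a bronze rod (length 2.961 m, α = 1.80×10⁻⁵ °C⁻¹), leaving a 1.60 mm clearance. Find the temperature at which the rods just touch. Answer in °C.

T = 32.4 °C

Gap closes when ΔL₁ + ΔL₂ = 1.60 mm = 1.60×10⁻³ m
(α₁L₁ + α₂L₂)ΔT = g
α₁L₁ + α₂L₂ = 24×10⁻⁶×2.170 + 1.80×10⁻⁵×2.961 = 1.05378×10⁻⁴ m/K
ΔT = 1.60×10⁻³ / 1.05378×10⁻⁴ = 15.183 K
T = 17.2 + 15.183 = 32.383 °C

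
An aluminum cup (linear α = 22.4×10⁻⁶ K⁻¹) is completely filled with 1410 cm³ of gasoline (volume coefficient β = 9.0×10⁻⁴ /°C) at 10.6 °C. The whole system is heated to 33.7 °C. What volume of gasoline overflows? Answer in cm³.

27.1 cm³

The cup also expands: β_container ≈ 3α = 6.72×10⁻⁵ /K
Net overflow = V₀(β_liq − 3α_cont)ΔT
β − 3α = 9.00×10⁻⁴ − 6.72×10⁻⁵ = 8.328×10⁻⁴ /K; ΔT = 23.1 K
ΔV = 1410 × 8.328×10⁻⁴ × 23.1 = 27.1 cm³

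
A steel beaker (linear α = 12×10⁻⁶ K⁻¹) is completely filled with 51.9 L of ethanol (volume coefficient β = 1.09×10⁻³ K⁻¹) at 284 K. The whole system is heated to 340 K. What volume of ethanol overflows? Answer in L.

3.06 L

The beaker also expands: β_container ≈ 3α = 3.6×10⁻⁵ /K
Net overflow = V₀(β_liq − 3α_cont)ΔT
β − 3α = 1.09×10⁻³ − 3.6×10⁻⁵ = 1.054×10⁻³ /K; ΔT = 56 K
ΔV = 51.9 × 1.054×10⁻³ × 56 = 3.06 L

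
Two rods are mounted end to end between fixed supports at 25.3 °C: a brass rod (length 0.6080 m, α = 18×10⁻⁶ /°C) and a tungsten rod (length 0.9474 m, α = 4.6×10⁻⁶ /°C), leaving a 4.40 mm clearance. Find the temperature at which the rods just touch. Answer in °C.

α₁L₁ = 1.0944×10⁻⁵ m/K, α₂L₂ = 4.35804×10⁻⁶ m/K → total 1.530204×10⁻⁵ m/K
ΔT = g/(α₁L₁+α₂L₂) = 4.40×10⁻³ / 1.530204×10⁻⁵ = 287.54 K
T = 25.3 + 287.54 = 312.84 °C

T = 313 °C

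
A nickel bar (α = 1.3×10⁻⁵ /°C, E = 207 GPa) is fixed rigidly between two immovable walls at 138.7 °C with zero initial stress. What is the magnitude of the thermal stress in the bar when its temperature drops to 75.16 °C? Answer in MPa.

σ = 171 MPa

Fully constrained: the free strain ε = αΔT is blocked, so σ = Eε = EαΔT.
|ΔT| = 63.54 K
σ = 207×10⁹ × 1.3×10⁻⁵ × 63.54 = 1.71×10⁸ Pa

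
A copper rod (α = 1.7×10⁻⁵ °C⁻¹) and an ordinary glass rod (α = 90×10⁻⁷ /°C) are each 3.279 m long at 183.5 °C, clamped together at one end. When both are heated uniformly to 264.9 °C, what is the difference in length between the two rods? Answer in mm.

ΔT = 81.4 K
copper: ΔL = 1.7×10⁻⁵ × 3.279 m × 81.4 = 4.5375×10⁻³ m = 4.5375 mm
ordinary glass: ΔL = 90×10⁻⁷ × 3.279 m × 81.4 = 2.4022×10⁻³ m = 2.4022 mm
difference = 4.5375 − 2.4022 = 2.1353 mm

2.14 mm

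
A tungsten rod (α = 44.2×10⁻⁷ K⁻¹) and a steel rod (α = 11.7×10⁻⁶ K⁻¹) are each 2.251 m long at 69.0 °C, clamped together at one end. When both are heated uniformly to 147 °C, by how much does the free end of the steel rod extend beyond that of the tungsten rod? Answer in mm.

1.28 mm

ΔT = 78.0 K
tungsten: ΔL = 44.2×10⁻⁷ × 2.251 m × 78.0 = 7.7605×10⁻⁴ m = 0.77605 mm
steel: ΔL = 11.7×10⁻⁶ × 2.251 m × 78.0 = 2.0543×10⁻³ m = 2.0543 mm
difference = 2.0543 − 0.77605 = 1.27825 mm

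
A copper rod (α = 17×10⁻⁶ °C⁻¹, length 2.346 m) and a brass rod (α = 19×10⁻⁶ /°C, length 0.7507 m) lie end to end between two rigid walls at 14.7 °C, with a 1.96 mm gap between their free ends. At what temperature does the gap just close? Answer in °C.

T = 50.9 °C

Gap closes when ΔL₁ + ΔL₂ = 1.96 mm = 1.96×10⁻³ m
(α₁L₁ + α₂L₂)ΔT = g
α₁L₁ + α₂L₂ = 17×10⁻⁶×2.346 + 19×10⁻⁶×0.7507 = 5.41453×10⁻⁵ m/K
ΔT = 1.96×10⁻³ / 5.41453×10⁻⁵ = 36.199 K
T = 14.7 + 36.199 = 50.899 °C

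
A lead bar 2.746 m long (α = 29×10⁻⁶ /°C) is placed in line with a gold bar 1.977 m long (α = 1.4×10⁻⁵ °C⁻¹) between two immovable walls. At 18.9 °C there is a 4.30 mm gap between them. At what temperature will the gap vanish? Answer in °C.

T = 59.0 °C

Gap closes when ΔL₁ + ΔL₂ = 4.30 mm = 4.30×10⁻³ m
(α₁L₁ + α₂L₂)ΔT = g
α₁L₁ + α₂L₂ = 29×10⁻⁶×2.746 + 1.4×10⁻⁵×1.977 = 1.07312×10⁻⁴ m/K
ΔT = 4.30×10⁻³ / 1.07312×10⁻⁴ = 40.070 K
T = 18.9 + 40.070 = 58.970 °C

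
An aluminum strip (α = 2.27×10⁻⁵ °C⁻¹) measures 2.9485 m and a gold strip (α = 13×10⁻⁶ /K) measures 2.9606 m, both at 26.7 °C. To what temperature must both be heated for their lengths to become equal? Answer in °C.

T = 452.1 °C

L₁(1 + α₁ΔT) = L₂(1 + α₂ΔT) ⇒ ΔT = (L₂ − L₁)/(α₁L₁ − α₂L₂)
L₂ − L₁ = 2.9606 − 2.9485 = 1.21×10⁻² m
α₁L₁ − α₂L₂ = 2.27×10⁻⁵×2.9485 − 13×10⁻⁶×2.9606 = 2.844315×10⁻⁵ m/K
ΔT = 1.21×10⁻² / 2.844315×10⁻⁵ = 425.410 K
T = 26.7 + 425.410 = 452.110 °C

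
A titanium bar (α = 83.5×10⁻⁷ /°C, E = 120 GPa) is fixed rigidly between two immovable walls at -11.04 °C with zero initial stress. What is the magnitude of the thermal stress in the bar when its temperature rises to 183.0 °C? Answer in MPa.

Fully constrained: the free strain ε = αΔT is blocked, so σ = Eε = EαΔT.
|ΔT| = 194.04 K
σ = 120×10⁹ × 83.5×10⁻⁷ × 194.04 = 1.94×10⁸ Pa

σ = 194 MPa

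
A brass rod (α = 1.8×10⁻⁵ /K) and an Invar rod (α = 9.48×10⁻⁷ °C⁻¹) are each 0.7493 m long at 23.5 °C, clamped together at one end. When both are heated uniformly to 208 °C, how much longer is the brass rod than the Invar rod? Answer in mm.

2.36 mm

ΔT = 184.5 K
brass: ΔL = 1.8×10⁻⁵ × 0.7493 m × 184.5 = 2.4884×10⁻³ m = 2.4884 mm
Invar: ΔL = 9.48×10⁻⁷ × 0.7493 m × 184.5 = 1.3106×10⁻⁴ m = 0.13106 mm
difference = 2.4884 − 0.13106 = 2.35734 mm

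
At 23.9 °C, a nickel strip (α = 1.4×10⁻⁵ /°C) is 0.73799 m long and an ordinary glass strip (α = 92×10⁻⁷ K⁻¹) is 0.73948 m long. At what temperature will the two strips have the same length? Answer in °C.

L₁(1 + α₁ΔT) = L₂(1 + α₂ΔT) ⇒ ΔT = (L₂ − L₁)/(α₁L₁ − α₂L₂)
L₂ − L₁ = 0.73948 − 0.73799 = 1.49×10⁻³ m
α₁L₁ − α₂L₂ = 1.4×10⁻⁵×0.73799 − 92×10⁻⁷×0.73948 = 3.528644×10⁻⁶ m/K
ΔT = 1.49×10⁻³ / 3.528644×10⁻⁶ = 422.259 K
T = 23.9 + 422.259 = 446.159 °C

T = 446.2 °C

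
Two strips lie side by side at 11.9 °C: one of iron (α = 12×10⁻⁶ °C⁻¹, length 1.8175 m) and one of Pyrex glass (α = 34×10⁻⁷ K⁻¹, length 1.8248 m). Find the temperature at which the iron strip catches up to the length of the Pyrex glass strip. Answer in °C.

L₁(1 + α₁ΔT) = L₂(1 + α₂ΔT) ⇒ ΔT = (L₂ − L₁)/(α₁L₁ − α₂L₂)
L₂ − L₁ = 1.8248 − 1.8175 = 7.30×10⁻³ m
α₁L₁ − α₂L₂ = 12×10⁻⁶×1.8175 − 34×10⁻⁷×1.8248 = 1.560568×10⁻⁵ m/K
ΔT = 7.30×10⁻³ / 1.560568×10⁻⁵ = 467.778 K
T = 11.9 + 467.778 = 479.678 °C

T = 479.7 °C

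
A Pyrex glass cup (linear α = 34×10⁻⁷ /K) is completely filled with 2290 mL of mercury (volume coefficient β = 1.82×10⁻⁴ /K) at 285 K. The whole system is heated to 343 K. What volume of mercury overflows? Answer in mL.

22.8 mL

The cup also expands: β_container ≈ 3α = 1.02×10⁻⁵ /K
Net overflow = V₀(β_liq − 3α_cont)ΔT
β − 3α = 1.82×10⁻⁴ − 1.02×10⁻⁵ = 1.718×10⁻⁴ /K; ΔT = 58 K
ΔV = 2290 × 1.718×10⁻⁴ × 58 = 22.8 mL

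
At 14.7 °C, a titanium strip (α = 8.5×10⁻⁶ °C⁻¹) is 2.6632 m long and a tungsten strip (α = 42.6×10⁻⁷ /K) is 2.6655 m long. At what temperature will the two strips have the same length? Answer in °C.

L₁(1 + α₁ΔT) = L₂(1 + α₂ΔT) ⇒ ΔT = (L₂ − L₁)/(α₁L₁ − α₂L₂)
L₂ − L₁ = 2.6655 − 2.6632 = 2.30×10⁻³ m
α₁L₁ − α₂L₂ = 8.5×10⁻⁶×2.6632 − 42.6×10⁻⁷×2.6655 = 1.128217×10⁻⁵ m/K
ΔT = 2.30×10⁻³ / 1.128217×10⁻⁵ = 203.861 K
T = 14.7 + 203.861 = 218.561 °C

T = 218.6 °C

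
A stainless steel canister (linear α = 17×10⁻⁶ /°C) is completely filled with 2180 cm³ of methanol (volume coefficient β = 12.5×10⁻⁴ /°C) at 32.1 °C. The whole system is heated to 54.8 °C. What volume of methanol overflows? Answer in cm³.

The canister also expands: β_container ≈ 3α = 5.1×10⁻⁵ /K
Net overflow = V₀(β_liq − 3α_cont)ΔT
β − 3α = 1.25×10⁻³ − 5.1×10⁻⁵ = 1.199×10⁻³ /K; ΔT = 22.7 K
ΔV = 2180 × 1.199×10⁻³ × 22.7 = 59.3 cm³

59.3 cm³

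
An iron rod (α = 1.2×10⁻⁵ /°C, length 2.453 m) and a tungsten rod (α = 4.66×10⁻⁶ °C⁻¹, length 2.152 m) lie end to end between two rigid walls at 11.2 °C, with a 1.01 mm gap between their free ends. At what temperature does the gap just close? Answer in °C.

T = 36.8 °C

α₁L₁ = 2.9436×10⁻⁵ m/K, α₂L₂ = 1.002832×10⁻⁵ m/K → total 3.946432×10⁻⁵ m/K
ΔT = g/(α₁L₁+α₂L₂) = 1.01×10⁻³ / 3.946432×10⁻⁵ = 25.593 K
T = 11.2 + 25.593 = 36.793 °C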